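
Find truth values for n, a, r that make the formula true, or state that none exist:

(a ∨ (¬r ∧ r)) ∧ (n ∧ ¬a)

Case a = True: the conjunct ¬a is False.
Case a = False: the formula simplifies to (¬r ∧ r) ∧ n.
  r = True: the conjunct ¬r is False.
  r = False: the conjunct r is False.
Both cases fail — unsatisfiable.

UNSATISFIABLE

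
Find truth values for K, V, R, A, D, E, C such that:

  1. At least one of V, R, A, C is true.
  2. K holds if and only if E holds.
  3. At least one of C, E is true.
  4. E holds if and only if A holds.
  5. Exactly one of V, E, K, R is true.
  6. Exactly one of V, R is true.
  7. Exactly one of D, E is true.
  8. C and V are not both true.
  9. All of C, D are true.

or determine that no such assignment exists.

K = False, V = False, R = True, A = False, D = True, E = False, C = True

  (1) {V, R, A, C}: 2 true — at least one ✓
  (2) K=F, E=F — same ✓
  (3) {C, E}: 1 true — at least one ✓
  (4) E=F, A=F — same ✓
  (5) {V, E, K, R}: 1 true — exactly one ✓
  (6) {V, R}: 1 true — exactly one ✓
  (7) {D, E}: 1 true — exactly one ✓
  (8) C=T, V=F — not both ✓
  (9) {C, D}: all 2 true ✓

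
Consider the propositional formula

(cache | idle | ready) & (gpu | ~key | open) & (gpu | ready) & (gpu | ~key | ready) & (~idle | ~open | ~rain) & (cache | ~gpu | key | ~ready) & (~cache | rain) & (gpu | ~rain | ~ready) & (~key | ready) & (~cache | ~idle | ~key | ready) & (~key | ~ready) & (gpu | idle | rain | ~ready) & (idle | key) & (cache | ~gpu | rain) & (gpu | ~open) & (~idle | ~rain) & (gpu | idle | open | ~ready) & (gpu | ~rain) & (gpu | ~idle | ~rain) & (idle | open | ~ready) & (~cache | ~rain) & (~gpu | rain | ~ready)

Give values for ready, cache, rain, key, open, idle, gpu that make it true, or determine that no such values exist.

ready: True; cache: False; rain: False; key: False; open: False; idle: True; gpu: False

Set ready = True.
  then (~key | ~ready) forces key = False.
  then (idle | key) forces idle = True.
  then (~idle | ~rain) forces rain = False.
  then (~gpu | rain | ~ready) forces gpu = False.
  then (~cache | rain) forces cache = False.
  then (gpu | ~open) forces open = False.
All clauses satisfied.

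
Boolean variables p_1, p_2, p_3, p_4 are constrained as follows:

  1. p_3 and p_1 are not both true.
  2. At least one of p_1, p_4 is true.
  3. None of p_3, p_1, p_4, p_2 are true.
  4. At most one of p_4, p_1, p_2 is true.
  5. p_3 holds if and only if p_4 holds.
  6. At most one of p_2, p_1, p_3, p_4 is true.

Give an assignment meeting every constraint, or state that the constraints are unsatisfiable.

Case p_1 = True:
  Constraint (3) is violated (p_1=T) — contradiction.
Case p_1 = False:
  (2) with p_1=F forces p_4 = True.
  Constraint (3) is violated (p_4=T) — contradiction.
Both cases fail — unsatisfiable.

Unsatisfiable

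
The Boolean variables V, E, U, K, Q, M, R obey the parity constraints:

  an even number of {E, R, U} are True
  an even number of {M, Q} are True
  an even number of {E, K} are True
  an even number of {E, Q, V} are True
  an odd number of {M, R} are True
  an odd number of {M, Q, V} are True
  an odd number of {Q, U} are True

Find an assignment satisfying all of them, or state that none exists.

V = True, E = False, U = False, K = False, Q = True, M = True, R = False

{E, R, U}: 0 true → even ✓
{M, Q}: 2 true → even ✓
{E, K}: 0 true → even ✓
{E, Q, V}: 2 true → even ✓
{M, R}: 1 true → odd ✓
{M, Q, V}: 3 true → odd ✓
{Q, U}: 1 true → odd ✓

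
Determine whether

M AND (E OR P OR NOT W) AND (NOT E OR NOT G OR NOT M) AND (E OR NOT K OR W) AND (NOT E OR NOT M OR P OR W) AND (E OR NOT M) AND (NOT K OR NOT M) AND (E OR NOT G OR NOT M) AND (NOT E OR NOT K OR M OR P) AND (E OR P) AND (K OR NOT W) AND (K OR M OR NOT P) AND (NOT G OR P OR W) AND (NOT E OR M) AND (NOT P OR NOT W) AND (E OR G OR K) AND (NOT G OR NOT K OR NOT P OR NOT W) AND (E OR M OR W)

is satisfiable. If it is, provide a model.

Unit clause (M) forces M = True.
In (E OR NOT M) only E is left, so E = True.
In (NOT K OR NOT M) only NOT K is left, so K = False.
In (K OR NOT W) only NOT W is left, so W = False.
In (NOT E OR NOT G OR NOT M) only NOT G is left, so G = False.
In (NOT E OR NOT M OR P OR W) only P is left, so P = True.
All clauses satisfied.

G=F; K=F; M=T; E=T; P=T; W=F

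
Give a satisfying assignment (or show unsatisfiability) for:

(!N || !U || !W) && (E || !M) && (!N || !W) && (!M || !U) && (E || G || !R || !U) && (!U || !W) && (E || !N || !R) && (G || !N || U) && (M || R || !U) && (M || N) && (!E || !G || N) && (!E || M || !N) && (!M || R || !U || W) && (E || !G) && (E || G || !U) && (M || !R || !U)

R = False; E = True; M = True; G = False; U = False; N = False; W = True

Set R = False.
Set E = True.
Try M = False:
  (M || R || !U) forces U = False.
  (M || N) forces N = True.
  clause (!E || M || !N) is falsified — backtrack.
So M = True.
  then (!M || !U) forces U = False.
Set G = False.
  then (G || !N || U) forces N = False.
Set W = True.
All clauses satisfied.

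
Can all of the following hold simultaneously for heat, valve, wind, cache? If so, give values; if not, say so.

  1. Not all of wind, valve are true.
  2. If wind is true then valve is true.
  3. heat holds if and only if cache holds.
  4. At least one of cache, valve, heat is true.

heat: False, valve: True, wind: False, cache: False

  (1) {wind, valve}: 1/2 true — not all ✓
  (2) wind=F ⇒ valve: vacuous ✓
  (3) heat=F, cache=F — same ✓
  (4) {cache, valve, heat}: 1 true — at least one ✓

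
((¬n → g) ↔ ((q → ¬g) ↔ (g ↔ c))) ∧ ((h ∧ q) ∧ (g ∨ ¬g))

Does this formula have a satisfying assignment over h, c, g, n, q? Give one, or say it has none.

h = True, c = False, g = True, n = True, q = True

  (¬n → g) ↔ ((q → ¬g) ↔ (g ↔ c)) = True
    ¬n → g = True
      ¬n = False
    (q → ¬g) ↔ (g ↔ c) = True
      q → ¬g = False
        ¬g = False
      g ↔ c = False
  (h ∧ q) ∧ (g ∨ ¬g) = True
    h ∧ q = True
    g ∨ ¬g = True
      ¬g = False
Both conjuncts True, so the formula holds.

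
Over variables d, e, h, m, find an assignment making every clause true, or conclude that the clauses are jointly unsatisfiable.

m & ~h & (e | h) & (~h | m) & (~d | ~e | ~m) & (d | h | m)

d=F, e=T, h=F, m=T

Unit clause (m) forces m = True.
Unit clause (~h) forces h = False.
In (e | h) only e is left, so e = True.
In (~d | ~e | ~m) only ~d is left, so d = False.
Check each clause:
  (m): m holds.
  (~h): ~h holds.
  (e | h): e holds.
  (~h | m): ~h holds.
  (~d | ~e | ~m): ~d holds.
  (d | h | m): m holds.
All clauses satisfied.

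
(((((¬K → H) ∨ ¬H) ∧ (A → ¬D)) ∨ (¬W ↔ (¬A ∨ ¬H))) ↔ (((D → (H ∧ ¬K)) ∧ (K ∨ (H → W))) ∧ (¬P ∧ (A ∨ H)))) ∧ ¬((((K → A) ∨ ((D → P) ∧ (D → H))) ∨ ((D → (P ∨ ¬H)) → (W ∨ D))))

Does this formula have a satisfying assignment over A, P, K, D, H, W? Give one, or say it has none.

No satisfying assignment exists.

The conjunct ¬((((K → A) ∨ ((D → P) ∧ (D → H))) ∨ ((D → (P ∨ ¬H)) → (W ∨ D)))) is unsatisfiable on its own:
  D = True: this becomes ¬((((K → A) ∨ (P ∧ H)) ∨ True)) = False.
  D = False: this becomes ¬((True ∨ W)) = False.
So the whole conjunction is unsatisfiable.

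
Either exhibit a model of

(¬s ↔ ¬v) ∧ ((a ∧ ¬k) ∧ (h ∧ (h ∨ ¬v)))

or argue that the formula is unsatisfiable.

s: True, v: True, a: True, h: True, k: False

  ¬s ↔ ¬v = True
    ¬s = False
    ¬v = False
  (a ∧ ¬k) ∧ (h ∧ (h ∨ ¬v)) = True
    a ∧ ¬k = True
      ¬k = True
    h ∧ (h ∨ ¬v) = True
      h ∨ ¬v = True
        ¬v = False
Both conjuncts True, so the formula holds.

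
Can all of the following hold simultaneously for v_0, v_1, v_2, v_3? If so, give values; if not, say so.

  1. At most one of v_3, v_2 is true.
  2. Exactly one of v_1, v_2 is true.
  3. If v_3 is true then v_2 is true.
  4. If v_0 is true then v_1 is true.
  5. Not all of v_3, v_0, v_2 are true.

v_0: False, v_1: True, v_2: False, v_3: False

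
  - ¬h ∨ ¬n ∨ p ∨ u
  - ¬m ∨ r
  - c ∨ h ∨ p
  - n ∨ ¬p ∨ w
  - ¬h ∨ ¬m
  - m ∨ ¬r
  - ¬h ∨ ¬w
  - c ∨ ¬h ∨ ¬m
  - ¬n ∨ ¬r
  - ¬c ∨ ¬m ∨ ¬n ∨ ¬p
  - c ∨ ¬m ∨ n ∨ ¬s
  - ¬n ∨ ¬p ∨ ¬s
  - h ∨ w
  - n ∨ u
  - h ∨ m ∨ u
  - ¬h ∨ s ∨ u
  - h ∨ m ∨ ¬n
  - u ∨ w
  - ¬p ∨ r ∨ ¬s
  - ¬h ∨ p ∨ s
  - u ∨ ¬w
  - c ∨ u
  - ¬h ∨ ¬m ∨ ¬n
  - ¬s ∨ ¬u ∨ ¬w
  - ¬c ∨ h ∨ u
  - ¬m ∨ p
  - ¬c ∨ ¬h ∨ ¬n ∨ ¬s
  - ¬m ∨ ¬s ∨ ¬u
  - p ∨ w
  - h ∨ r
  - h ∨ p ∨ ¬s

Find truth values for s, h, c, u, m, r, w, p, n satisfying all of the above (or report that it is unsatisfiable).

s = False; h = True; c = True; u = True; m = False; r = False; w = False; p = True; n = True

Set s = False.
Set h = True.
  then (¬h ∨ ¬m) forces m = False.
  then (m ∨ ¬r) forces r = False.
  then (¬h ∨ ¬w) forces w = False.
  then (¬h ∨ s ∨ u) forces u = True.
  then (¬h ∨ p ∨ s) forces p = True.
  then (n ∨ ¬p ∨ w) forces n = True.
Set c = True.
All clauses satisfied.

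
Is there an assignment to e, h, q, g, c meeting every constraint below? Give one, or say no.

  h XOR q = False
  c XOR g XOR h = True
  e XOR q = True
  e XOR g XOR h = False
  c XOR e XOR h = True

e=T; h=F; q=F; g=T; c=F

h XOR q = F XOR F = False ✓
c XOR g XOR h = F XOR T XOR F = True ✓
e XOR q = T XOR F = True ✓
e XOR g XOR h = T XOR T XOR F = False ✓
c XOR e XOR h = F XOR T XOR F = True ✓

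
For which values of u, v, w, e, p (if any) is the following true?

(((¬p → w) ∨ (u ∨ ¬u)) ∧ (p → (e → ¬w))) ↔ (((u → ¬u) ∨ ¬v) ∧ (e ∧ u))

u = True, v = True, w = True, e = True, p = True

  (((¬p → w) ∨ (u ∨ ¬u)) ∧ (p → (e → ¬w))) ↔ (((u → ¬u) ∨ ¬v) ∧ (e ∧ u)) = True
    ((¬p → w) ∨ (u ∨ ¬u)) ∧ (p → (e → ¬w)) = False
      (¬p → w) ∨ (u ∨ ¬u) = True
        ¬p → w = True
          ¬p = False
        u ∨ ¬u = True
          ¬u = False
      p → (e → ¬w) = False
        e → ¬w = False
          ¬w = False
    ((u → ¬u) ∨ ¬v) ∧ (e ∧ u) = False
      (u → ¬u) ∨ ¬v = False
        u → ¬u = False
          ¬u = False
        ¬v = False
      e ∧ u = True
The formula evaluates to True.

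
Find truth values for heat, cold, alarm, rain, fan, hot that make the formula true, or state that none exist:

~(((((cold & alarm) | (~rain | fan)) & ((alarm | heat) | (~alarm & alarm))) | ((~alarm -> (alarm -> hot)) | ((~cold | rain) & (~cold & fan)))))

Case alarm = True: the formula becomes ~(((cold | (~rain | fan)) | True)) = False.
Case alarm = False: the formula becomes ~((((~rain | fan) & heat) | True)) = False.
Both cases fail — unsatisfiable.

The formula is unsatisfiable.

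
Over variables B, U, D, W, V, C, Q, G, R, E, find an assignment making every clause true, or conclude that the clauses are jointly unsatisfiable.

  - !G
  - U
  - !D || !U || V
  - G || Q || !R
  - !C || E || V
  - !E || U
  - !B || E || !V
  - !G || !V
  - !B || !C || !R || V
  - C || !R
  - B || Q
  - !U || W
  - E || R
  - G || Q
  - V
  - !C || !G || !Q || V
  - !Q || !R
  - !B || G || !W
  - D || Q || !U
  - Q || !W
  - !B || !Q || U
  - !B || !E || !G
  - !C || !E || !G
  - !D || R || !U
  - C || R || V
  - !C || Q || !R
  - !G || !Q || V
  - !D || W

Unit clause (!G) forces G = False.
Unit clause (U) forces U = True.
In (!U || W) only W is left, so W = True.
In (G || Q) only Q is left, so Q = True.
Unit clause (V) forces V = True.
In (!Q || !R) only !R is left, so R = False.
In (!B || G || !W) only !B is left, so B = False.
In (!D || R || !U) only !D is left, so D = False.
In (E || R) only E is left, so E = True.
Set C = True.
All clauses satisfied.

B = False, U = True, D = False, W = True, V = True, C = True, Q = True, G = False, R = False, E = True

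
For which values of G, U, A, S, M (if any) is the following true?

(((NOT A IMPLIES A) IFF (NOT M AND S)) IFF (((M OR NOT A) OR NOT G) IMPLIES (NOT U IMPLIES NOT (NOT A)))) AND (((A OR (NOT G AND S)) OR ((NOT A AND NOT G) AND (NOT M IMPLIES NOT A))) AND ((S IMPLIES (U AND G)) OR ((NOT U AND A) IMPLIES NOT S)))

G = False, U = True, A = False, S = True, M = True

  ((NOT A IMPLIES A) IFF (NOT M AND S)) IFF (((M OR NOT A) OR NOT G) IMPLIES (NOT U IMPLIES NOT (NOT A))) = True
    (NOT A IMPLIES A) IFF (NOT M AND S) = True
      NOT A IMPLIES A = False
        NOT A = True
      NOT M AND S = False
        NOT M = False
    ((M OR NOT A) OR NOT G) IMPLIES (NOT U IMPLIES NOT (NOT A)) = True
      (M OR NOT A) OR NOT G = True
        M OR NOT A = True
          NOT A = True
        NOT G = True
      NOT U IMPLIES NOT (NOT A) = True
        NOT U = False
        NOT (NOT A) = False
          NOT A = True
  ((A OR (NOT G AND S)) OR ((NOT A AND NOT G) AND (NOT M IMPLIES NOT A))) AND ((S IMPLIES (U AND G)) OR ((NOT U AND A) IMPLIES NOT S)) = True
    (A OR (NOT G AND S)) OR ((NOT A AND NOT G) AND (NOT M IMPLIES NOT A)) = True
      A OR (NOT G AND S) = True
        NOT G AND S = True
          NOT G = True
      (NOT A AND NOT G) AND (NOT M IMPLIES NOT A) = True
        NOT A AND NOT G = True
          NOT A = True
          NOT G = True
        NOT M IMPLIES NOT A = True
          NOT M = False
          NOT A = True
    (S IMPLIES (U AND G)) OR ((NOT U AND A) IMPLIES NOT S) = True
      S IMPLIES (U AND G) = False
        U AND G = False
      (NOT U AND A) IMPLIES NOT S = True
        NOT U AND A = False
          NOT U = False
        NOT S = False
Both conjuncts True, so the formula holds.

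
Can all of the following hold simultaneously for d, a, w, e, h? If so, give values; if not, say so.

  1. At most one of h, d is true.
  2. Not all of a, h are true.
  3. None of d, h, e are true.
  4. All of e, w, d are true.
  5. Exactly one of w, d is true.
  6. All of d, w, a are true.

Unsatisfiable — no assignment works.

Case d = True:
  Constraint (3) is violated (d=T) — contradiction.
Case d = False:
  Constraint (4) is violated (d=F) — contradiction.
Both cases fail — unsatisfiable.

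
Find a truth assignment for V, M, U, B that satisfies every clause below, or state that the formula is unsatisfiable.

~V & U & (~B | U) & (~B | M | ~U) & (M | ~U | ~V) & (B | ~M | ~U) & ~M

Unit clause (~V) forces V = False.
Unit clause (U) forces U = True.
Unit clause (~M) forces M = False.
In (~B | M | ~U) only ~B is left, so B = False.
Check each clause:
  (~V): ~V holds.
  (U): U holds.
  (~B | U): ~B holds.
  (~B | M | ~U): ~B holds.
  (M | ~U | ~V): ~V holds.
  (B | ~M | ~U): ~M holds.
  (~M): ~M holds.
All clauses satisfied.

V=F, M=F, U=T, B=F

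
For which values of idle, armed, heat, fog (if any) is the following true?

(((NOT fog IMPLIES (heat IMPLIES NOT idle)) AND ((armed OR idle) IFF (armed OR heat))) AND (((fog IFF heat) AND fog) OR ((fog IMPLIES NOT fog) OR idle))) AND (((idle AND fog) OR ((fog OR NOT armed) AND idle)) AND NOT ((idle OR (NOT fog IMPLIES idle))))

Unsatisfiable

Case idle = True: the conjunct NOT ((idle OR (NOT fog IMPLIES idle))) becomes NOT ((True OR True)) = False.
Case idle = False: the conjunct (idle AND fog) OR ((fog OR NOT armed) AND idle) becomes (False AND fog) OR ((fog OR NOT armed) AND False) = False.
Both cases fail — unsatisfiable.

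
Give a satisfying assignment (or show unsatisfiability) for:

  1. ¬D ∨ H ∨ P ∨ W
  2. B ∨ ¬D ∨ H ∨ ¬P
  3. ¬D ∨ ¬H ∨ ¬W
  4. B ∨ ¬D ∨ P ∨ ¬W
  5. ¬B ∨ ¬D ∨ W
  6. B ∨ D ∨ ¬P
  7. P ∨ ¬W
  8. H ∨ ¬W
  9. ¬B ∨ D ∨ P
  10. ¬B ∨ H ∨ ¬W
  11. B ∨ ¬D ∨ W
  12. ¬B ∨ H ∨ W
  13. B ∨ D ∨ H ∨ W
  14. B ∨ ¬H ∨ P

Set P = True.
Set B = True.
Try D = True:
  (¬B ∨ ¬D ∨ W) forces W = True.
  (¬D ∨ ¬H ∨ ¬W) forces H = False.
  clause (H ∨ ¬W) is falsified — backtrack.
So D = False.
Try H = False:
  (H ∨ ¬W) forces W = False.
  clause (¬B ∨ H ∨ W) is falsified — backtrack.
So H = True.
Set W = False.
All clauses satisfied.

P = True, B = True, D = False, H = True, W = False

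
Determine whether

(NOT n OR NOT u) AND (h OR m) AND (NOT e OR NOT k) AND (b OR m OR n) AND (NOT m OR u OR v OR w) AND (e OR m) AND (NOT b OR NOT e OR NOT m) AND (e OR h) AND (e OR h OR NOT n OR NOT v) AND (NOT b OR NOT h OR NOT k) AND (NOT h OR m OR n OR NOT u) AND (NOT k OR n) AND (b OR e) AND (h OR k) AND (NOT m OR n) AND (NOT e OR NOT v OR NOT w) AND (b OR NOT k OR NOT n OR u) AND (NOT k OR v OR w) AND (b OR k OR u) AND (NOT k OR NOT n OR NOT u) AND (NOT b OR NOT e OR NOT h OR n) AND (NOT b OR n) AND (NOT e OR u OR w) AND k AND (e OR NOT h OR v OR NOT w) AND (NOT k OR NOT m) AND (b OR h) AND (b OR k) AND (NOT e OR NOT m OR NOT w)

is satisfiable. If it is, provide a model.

No satisfying assignment exists.

Case k = True:
  (NOT e OR NOT k) forces e = False.
  (e OR m) forces m = True.
  Clause (NOT k OR NOT m) is falsified — contradiction.
Case k = False:
  Clause (k) is falsified — contradiction.
Both cases fail, so the formula is unsatisfiable.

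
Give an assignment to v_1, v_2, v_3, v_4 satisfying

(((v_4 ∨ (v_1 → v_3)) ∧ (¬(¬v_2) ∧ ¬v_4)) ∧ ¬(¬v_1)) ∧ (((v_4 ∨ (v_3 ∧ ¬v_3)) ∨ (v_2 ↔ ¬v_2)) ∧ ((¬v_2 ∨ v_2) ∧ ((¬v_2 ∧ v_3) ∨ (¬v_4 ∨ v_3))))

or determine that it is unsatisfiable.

Case v_2 = True: the formula simplifies to (((v_4 ∨ (v_1 → v_3)) ∧ ¬v_4) ∧ ¬(¬v_1)) ∧ ((v_4 ∨ (v_3 ∧ ¬v_3)) ∧ (¬v_4 ∨ v_3)).
  v_4 = True: the conjunct ¬v_4 is False.
  v_4 = False: simplifies to ((v_1 → v_3) ∧ ¬(¬v_1)) ∧ (v_3 ∧ ¬v_3).
    v_3 = True: the conjunct ¬v_3 is False.
    v_3 = False: the conjunct v_3 is False.
Case v_2 = False: the conjunct ¬(¬v_2) becomes ¬(¬False) = False.
Both cases fail — unsatisfiable.

UNSATISFIABLE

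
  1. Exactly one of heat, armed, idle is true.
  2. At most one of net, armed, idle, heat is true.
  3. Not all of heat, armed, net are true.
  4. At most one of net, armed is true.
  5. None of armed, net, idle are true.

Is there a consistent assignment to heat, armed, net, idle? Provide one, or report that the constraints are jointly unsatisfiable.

heat = True, armed = False, net = False, idle = False

  (1) {heat, armed, idle}: 1 true — exactly one ✓
  (2) {net, armed, idle, heat}: 1 true — at most one ✓
  (3) {heat, armed, net}: 1/3 true — not all ✓
  (4) {net, armed}: 0 true — at most one ✓
  (5) {armed, net, idle}: 0 true — none ✓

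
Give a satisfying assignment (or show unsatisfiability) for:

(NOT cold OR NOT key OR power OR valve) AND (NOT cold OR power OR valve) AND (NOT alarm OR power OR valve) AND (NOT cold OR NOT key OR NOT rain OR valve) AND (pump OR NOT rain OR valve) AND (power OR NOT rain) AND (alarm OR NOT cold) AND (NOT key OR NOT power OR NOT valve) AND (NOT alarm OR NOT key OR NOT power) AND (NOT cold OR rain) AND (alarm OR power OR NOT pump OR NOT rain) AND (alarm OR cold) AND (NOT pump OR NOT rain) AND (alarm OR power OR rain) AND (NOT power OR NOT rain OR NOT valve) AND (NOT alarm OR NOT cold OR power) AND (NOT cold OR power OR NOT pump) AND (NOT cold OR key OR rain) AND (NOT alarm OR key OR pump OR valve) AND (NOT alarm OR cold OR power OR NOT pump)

Set valve = False.
Try alarm = False:
  (alarm OR NOT cold) forces cold = False.
  clause (alarm OR cold) is falsified — backtrack.
So alarm = True.
  then (NOT alarm OR power OR valve) forces power = True.
  then (NOT alarm OR NOT key OR NOT power) forces key = False.
  then (NOT alarm OR key OR pump OR valve) forces pump = True.
  then (NOT pump OR NOT rain) forces rain = False.
  then (NOT cold OR key OR rain) forces cold = False.
All clauses satisfied.

valve = False, alarm = True, pump = True, power = True, cold = False, key = False, rain = False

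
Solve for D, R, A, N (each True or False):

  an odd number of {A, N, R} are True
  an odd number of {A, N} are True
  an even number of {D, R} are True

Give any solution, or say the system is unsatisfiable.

D = False, R = False, A = True, N = False

{A, N, R}: 1 true → odd ✓
{A, N}: 1 true → odd ✓
{D, R}: 0 true → even ✓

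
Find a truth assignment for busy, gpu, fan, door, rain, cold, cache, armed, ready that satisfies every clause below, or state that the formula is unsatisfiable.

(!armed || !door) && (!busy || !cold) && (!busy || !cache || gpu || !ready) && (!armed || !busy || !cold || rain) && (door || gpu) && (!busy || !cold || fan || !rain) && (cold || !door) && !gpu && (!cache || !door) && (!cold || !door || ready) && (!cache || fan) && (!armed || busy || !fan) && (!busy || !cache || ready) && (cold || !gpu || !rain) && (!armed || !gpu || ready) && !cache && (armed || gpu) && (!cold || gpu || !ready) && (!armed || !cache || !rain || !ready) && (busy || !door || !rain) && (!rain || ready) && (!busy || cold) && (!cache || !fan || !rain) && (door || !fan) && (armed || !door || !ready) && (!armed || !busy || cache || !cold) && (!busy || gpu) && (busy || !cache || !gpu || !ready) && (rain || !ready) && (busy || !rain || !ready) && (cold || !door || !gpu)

Case gpu = True:
  Clause (!gpu) is falsified — contradiction.
Case gpu = False:
  (door || gpu) forces door = True.
  (!armed || !door) forces armed = False.
  Clause (armed || gpu) is falsified — contradiction.
Both cases fail, so the formula is unsatisfiable.

No satisfying assignment exists.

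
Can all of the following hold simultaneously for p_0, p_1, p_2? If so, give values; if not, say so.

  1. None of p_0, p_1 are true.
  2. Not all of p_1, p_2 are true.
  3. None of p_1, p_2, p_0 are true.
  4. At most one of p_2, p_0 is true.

p_0 = False; p_1 = False; p_2 = False

  (1) {p_0, p_1}: 0 true — none ✓
  (2) {p_1, p_2}: 0/2 true — not all ✓
  (3) {p_1, p_2, p_0}: 0 true — none ✓
  (4) {p_2, p_0}: 0 true — at most one ✓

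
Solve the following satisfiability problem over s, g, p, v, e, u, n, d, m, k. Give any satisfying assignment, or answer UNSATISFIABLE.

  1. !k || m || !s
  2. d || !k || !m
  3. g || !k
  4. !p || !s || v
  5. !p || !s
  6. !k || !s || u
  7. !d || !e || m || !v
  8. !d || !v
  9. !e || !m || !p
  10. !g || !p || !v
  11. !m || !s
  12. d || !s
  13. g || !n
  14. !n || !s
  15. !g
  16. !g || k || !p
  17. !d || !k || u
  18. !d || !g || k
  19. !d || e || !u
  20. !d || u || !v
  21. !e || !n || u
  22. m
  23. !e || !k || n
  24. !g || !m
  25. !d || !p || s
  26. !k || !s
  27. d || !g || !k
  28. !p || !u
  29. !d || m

Unit clause (!g) forces g = False.
Unit clause (m) forces m = True.
In (g || !k) only !k is left, so k = False.
In (!m || !s) only !s is left, so s = False.
In (g || !n) only !n is left, so n = False.
Set p = False.
Set v = False.
Set e = False.
Set u = True.
  then (!d || e || !u) forces d = False.
All clauses satisfied.

s = False, g = False, p = False, v = False, e = False, u = True, n = False, d = False, m = True, k = False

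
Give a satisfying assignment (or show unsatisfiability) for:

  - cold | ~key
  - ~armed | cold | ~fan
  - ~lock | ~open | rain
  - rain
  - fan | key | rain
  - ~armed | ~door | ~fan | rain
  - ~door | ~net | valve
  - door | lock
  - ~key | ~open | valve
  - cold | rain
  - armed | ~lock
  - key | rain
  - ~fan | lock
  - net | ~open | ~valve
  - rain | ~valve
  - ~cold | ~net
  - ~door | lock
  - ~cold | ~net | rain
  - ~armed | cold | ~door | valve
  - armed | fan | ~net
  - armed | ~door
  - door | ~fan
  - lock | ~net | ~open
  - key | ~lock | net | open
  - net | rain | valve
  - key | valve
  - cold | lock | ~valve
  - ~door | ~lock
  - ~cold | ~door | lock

net = False; rain = True; key = True; fan = False; lock = True; door = False; armed = True; valve = False; cold = True; open = False

Unit clause (rain) forces rain = True.
Set net = False.
Try key = False:
  (key | valve) forces valve = True.
  (net | ~open | ~valve) forces open = False.
  (key | ~lock | net | open) forces lock = False.
  (door | lock) forces door = True.
  clause (~door | lock) is falsified — backtrack.
So key = True.
  then (cold | ~key) forces cold = True.
Set fan = False.
Set lock = True.
  then (armed | ~lock) forces armed = True.
  then (~door | ~lock) forces door = False.
Set valve = False.
  then (~key | ~open | valve) forces open = False.
All clauses satisfied.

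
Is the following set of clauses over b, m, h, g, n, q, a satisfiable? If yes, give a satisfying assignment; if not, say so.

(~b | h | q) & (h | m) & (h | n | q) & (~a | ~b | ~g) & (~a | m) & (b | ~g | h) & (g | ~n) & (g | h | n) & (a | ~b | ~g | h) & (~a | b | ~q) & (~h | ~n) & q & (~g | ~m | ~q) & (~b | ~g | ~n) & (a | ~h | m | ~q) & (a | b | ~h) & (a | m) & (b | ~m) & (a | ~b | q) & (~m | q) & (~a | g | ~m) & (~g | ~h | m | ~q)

b = True; m = True; h = True; g = False; n = False; q = True; a = False

Unit clause (q) forces q = True.
Try b = False:
  (~a | b | ~q) forces a = False.
  (a | b | ~h) forces h = False.
  (h | m) forces m = True.
  clause (b | ~m) is falsified — backtrack.
So b = True.
Try m = False:
  (h | m) forces h = True.
  (~a | m) forces a = False.
  clause (a | ~h | m | ~q) is falsified — backtrack.
So m = True.
  then (~g | ~m | ~q) forces g = False.
  then (~a | g | ~m) forces a = False.
  then (g | ~n) forces n = False.
  then (g | h | n) forces h = True.
All clauses satisfied.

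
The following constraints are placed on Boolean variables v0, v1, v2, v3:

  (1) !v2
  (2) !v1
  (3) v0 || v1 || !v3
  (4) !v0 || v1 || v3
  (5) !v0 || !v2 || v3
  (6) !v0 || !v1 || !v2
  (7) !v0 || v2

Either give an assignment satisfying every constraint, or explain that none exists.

Unit clause (!v2) forces v2 = False.
Unit clause (!v1) forces v1 = False.
In (!v0 || v2) only !v0 is left, so v0 = False.
In (v0 || v1 || !v3) only !v3 is left, so v3 = False.
Check each clause:
  (!v2): !v2 holds.
  (!v1): !v1 holds.
  (v0 || v1 || !v3): !v3 holds.
  (!v0 || v1 || v3): !v0 holds.
  (!v0 || !v2 || v3): !v0 holds.
  (!v0 || !v1 || !v2): !v0 holds.
  (!v0 || v2): !v0 holds.
All clauses satisfied.

v0 = False, v1 = False, v2 = False, v3 = False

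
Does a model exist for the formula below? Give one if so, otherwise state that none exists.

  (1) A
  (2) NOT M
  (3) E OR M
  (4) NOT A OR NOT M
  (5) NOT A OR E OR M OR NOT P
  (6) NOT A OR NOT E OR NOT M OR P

P=T, M=F, A=T, E=T

Unit clause (A) forces A = True.
Unit clause (NOT M) forces M = False.
In (E OR M) only E is left, so E = True.
Set P = True.
All clauses satisfied.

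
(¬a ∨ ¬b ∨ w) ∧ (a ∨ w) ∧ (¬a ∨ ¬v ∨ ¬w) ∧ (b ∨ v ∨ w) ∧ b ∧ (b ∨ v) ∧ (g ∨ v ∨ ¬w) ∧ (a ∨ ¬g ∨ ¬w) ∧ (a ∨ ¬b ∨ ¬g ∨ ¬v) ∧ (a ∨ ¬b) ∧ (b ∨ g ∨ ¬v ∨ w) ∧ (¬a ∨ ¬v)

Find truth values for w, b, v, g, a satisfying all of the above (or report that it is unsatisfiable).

Unit clause (b) forces b = True.
In (a ∨ ¬b) only a is left, so a = True.
In (¬a ∨ ¬v) only ¬v is left, so v = False.
In (¬a ∨ ¬b ∨ w) only w is left, so w = True.
In (g ∨ v ∨ ¬w) only g is left, so g = True.
All clauses satisfied.

w = True; b = True; v = False; g = True; a = True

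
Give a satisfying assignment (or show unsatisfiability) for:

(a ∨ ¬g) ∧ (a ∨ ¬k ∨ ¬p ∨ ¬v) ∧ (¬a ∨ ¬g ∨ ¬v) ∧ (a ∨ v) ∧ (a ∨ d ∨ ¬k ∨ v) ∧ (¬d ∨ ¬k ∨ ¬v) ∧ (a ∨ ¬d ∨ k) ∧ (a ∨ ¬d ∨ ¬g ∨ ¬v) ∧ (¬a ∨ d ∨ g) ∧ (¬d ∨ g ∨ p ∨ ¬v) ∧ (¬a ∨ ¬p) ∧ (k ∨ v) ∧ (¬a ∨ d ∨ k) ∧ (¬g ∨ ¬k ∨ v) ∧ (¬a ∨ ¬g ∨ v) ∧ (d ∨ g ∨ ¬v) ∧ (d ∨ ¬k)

Set k = True.
  then (d ∨ ¬k) forces d = True.
  then (¬d ∨ ¬k ∨ ¬v) forces v = False.
  then (¬g ∨ ¬k ∨ v) forces g = False.
  then (a ∨ v) forces a = True.
  then (¬a ∨ ¬p) forces p = False.
All clauses satisfied.

k: True, g: False, a: True, p: False, d: True, v: False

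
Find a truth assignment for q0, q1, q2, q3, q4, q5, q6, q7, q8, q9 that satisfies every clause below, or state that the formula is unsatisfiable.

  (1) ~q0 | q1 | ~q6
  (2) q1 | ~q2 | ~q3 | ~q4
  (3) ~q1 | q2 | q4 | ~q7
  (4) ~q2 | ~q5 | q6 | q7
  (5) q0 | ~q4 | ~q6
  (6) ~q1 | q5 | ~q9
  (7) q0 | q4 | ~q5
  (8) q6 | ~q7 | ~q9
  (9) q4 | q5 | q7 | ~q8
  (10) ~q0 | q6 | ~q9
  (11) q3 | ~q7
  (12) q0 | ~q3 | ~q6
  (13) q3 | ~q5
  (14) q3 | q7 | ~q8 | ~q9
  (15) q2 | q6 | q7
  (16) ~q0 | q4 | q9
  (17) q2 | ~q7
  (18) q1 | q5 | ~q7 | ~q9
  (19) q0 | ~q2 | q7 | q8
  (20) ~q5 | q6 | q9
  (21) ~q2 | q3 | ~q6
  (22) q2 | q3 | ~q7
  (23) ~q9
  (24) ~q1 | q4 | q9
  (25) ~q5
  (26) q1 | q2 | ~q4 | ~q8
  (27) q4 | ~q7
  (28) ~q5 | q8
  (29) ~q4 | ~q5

q0=T; q1=T; q2=T; q3=T; q4=T; q5=F; q6=F; q7=F; q8=F; q9=F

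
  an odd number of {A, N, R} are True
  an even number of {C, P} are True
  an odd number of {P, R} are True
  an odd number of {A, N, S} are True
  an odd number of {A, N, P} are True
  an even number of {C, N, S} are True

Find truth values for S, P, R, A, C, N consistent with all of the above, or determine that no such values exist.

No satisfying assignment exists.

Adding constraints 1, 3, 5 mod 2: every variable appears an even number of times on the left, so the left side is 0.
But the right sides sum to 1 (mod 2). 0 ≠ 1 — the system is inconsistent.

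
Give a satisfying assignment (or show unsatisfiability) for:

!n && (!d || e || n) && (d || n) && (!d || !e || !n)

Unit clause (!n) forces n = False.
In (d || n) only d is left, so d = True.
In (!d || e || n) only e is left, so e = True.
Check each clause:
  (!n): !n holds.
  (!d || e || n): e holds.
  (d || n): d holds.
  (!d || !e || !n): !n holds.
All clauses satisfied.

n=F, d=T, e=T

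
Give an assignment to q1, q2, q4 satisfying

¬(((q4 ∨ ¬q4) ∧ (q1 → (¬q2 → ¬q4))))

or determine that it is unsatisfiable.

q1=T, q2=F, q4=T

  ¬(((q4 ∨ ¬q4) ∧ (q1 → (¬q2 → ¬q4)))) = True
    (q4 ∨ ¬q4) ∧ (q1 → (¬q2 → ¬q4)) = False
      q4 ∨ ¬q4 = True
        ¬q4 = False
      q1 → (¬q2 → ¬q4) = False
        ¬q2 → ¬q4 = False
          ¬q2 = True
          ¬q4 = False
The formula evaluates to True.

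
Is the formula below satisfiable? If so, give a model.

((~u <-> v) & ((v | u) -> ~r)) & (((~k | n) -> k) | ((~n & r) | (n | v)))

n = True; v = True; u = False; r = False; k = False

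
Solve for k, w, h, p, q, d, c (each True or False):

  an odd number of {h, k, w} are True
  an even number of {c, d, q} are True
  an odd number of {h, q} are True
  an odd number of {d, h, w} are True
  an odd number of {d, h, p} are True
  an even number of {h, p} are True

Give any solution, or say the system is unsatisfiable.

k = True, w = False, h = False, p = False, q = True, d = True, c = False

{h, k, w}: 1 true → odd ✓
{c, d, q}: 2 true → even ✓
{h, q}: 1 true → odd ✓
{d, h, w}: 1 true → odd ✓
{d, h, p}: 1 true → odd ✓
{h, p}: 0 true → even ✓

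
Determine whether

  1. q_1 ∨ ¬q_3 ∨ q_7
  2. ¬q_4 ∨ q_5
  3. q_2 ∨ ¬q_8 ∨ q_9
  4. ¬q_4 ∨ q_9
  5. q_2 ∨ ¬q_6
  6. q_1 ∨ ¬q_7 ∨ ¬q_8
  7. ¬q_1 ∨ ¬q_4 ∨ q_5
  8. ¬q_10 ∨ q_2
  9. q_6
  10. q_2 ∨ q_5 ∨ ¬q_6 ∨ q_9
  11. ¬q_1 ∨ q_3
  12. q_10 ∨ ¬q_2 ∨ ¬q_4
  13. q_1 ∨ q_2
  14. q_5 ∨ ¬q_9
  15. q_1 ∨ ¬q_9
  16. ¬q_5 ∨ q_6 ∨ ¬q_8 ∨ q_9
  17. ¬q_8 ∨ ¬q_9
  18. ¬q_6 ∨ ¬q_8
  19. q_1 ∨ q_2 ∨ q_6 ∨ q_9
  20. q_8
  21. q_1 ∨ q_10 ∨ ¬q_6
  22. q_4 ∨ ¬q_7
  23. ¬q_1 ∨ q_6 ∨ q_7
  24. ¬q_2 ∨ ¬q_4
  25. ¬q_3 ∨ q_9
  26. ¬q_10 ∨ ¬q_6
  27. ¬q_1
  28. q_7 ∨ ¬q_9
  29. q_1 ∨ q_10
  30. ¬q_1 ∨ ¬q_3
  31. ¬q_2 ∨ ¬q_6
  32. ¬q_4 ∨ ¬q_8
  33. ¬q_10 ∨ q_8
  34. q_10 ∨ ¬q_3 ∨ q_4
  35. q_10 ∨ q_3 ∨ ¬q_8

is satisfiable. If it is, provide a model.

The formula is unsatisfiable.

Case q_6 = True:
  (q_2 ∨ ¬q_6) forces q_2 = True.
  Clause (¬q_2 ∨ ¬q_6) is falsified — contradiction.
Case q_6 = False:
  Clause (q_6) is falsified — contradiction.
Both cases fail, so the formula is unsatisfiable.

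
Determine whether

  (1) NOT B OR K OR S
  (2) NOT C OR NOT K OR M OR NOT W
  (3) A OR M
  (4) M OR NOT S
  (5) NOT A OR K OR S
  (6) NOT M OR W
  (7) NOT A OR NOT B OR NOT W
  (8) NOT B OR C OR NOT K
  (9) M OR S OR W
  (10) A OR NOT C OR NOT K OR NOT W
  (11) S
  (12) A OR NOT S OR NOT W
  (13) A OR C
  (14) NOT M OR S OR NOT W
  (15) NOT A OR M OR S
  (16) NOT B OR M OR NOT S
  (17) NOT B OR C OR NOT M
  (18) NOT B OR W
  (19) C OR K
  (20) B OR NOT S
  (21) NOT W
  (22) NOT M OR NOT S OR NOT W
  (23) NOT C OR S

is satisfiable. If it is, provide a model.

Case S = True:
  (M OR NOT S) forces M = True.
  (NOT M OR W) forces W = True.
  Clause (NOT W) is falsified — contradiction.
Case S = False:
  Clause (S) is falsified — contradiction.
Both cases fail, so the formula is unsatisfiable.

The formula is unsatisfiable.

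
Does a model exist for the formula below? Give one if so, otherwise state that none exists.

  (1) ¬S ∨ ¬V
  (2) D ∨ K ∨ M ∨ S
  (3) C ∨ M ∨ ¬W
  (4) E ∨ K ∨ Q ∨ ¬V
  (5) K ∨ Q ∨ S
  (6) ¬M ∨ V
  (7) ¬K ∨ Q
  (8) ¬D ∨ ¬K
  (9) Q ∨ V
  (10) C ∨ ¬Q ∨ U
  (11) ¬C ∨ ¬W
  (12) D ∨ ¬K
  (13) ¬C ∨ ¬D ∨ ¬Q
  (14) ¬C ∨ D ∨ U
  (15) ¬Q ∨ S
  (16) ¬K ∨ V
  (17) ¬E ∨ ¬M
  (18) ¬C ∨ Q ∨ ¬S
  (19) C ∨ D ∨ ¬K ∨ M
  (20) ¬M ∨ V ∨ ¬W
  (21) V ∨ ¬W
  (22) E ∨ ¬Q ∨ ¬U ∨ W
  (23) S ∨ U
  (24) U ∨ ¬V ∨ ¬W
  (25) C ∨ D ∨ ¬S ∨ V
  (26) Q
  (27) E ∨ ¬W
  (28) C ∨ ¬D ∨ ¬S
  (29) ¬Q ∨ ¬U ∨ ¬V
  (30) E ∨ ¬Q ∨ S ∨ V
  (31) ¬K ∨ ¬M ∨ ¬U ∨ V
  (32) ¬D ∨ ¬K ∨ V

K=F; V=F; D=F; E=T; M=F; Q=T; W=F; S=T; C=T; U=T

Unit clause (Q) forces Q = True.
In (¬Q ∨ S) only S is left, so S = True.
In (¬S ∨ ¬V) only ¬V is left, so V = False.
In (¬M ∨ V) only ¬M is left, so M = False.
In (¬K ∨ V) only ¬K is left, so K = False.
In (V ∨ ¬W) only ¬W is left, so W = False.
Try D = True:
  (¬C ∨ ¬D ∨ ¬Q) forces C = False.
  clause (C ∨ ¬D ∨ ¬S) is falsified — backtrack.
So D = False.
  then (C ∨ D ∨ ¬S ∨ V) forces C = True.
  then (¬C ∨ D ∨ U) forces U = True.
  then (E ∨ ¬Q ∨ ¬U ∨ W) forces E = True.
All clauses satisfied.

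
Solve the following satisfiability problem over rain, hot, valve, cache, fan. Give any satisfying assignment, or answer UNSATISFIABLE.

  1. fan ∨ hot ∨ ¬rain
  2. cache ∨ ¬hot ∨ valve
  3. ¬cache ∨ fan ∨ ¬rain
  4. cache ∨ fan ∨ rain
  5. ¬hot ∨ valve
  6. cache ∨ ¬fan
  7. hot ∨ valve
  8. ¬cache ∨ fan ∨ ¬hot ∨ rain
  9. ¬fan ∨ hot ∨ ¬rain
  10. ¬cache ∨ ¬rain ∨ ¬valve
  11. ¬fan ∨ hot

Set rain = False.
Set hot = True.
  then (¬hot ∨ valve) forces valve = True.
Try cache = False:
  (cache ∨ fan ∨ rain) forces fan = True.
  clause (cache ∨ ¬fan) is falsified — backtrack.
So cache = True.
  then (¬cache ∨ fan ∨ ¬hot ∨ rain) forces fan = True.
All clauses satisfied.

rain = False; hot = True; valve = True; cache = True; fan = True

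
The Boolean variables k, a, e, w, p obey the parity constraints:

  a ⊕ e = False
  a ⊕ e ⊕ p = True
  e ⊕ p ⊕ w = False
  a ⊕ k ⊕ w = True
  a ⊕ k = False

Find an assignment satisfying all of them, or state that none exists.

k = False, a = False, e = False, w = True, p = True

a ⊕ e = F ⊕ F = False ✓
a ⊕ e ⊕ p = F ⊕ F ⊕ T = True ✓
e ⊕ p ⊕ w = F ⊕ T ⊕ T = False ✓
a ⊕ k ⊕ w = F ⊕ F ⊕ T = True ✓
a ⊕ k = F ⊕ F = False ✓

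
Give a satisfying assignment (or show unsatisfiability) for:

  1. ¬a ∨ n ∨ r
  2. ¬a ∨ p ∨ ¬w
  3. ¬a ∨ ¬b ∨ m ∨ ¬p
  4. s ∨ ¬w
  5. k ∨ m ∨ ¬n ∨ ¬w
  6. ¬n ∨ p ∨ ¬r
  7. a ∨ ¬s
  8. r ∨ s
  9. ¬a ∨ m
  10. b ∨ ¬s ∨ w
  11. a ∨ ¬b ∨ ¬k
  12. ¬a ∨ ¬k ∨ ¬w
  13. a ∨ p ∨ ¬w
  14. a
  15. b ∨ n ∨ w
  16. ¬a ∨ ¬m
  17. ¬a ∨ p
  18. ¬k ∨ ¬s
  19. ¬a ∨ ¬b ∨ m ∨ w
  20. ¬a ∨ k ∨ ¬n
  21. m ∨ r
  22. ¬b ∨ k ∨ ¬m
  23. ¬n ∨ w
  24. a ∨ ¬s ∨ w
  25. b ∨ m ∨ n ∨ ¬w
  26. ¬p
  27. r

UNSATISFIABLE

Case a = True:
  (¬a ∨ m) forces m = True.
  Clause (¬a ∨ ¬m) is falsified — contradiction.
Case a = False:
  Clause (a) is falsified — contradiction.
Both cases fail, so the formula is unsatisfiable.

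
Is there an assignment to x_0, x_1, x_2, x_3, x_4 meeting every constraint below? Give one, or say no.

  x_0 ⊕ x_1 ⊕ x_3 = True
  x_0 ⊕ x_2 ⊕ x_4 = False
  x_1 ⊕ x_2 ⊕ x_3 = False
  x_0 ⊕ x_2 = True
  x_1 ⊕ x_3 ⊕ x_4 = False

x_0 = False; x_1 = True; x_2 = True; x_3 = False; x_4 = True

x_0 ⊕ x_1 ⊕ x_3 = F ⊕ T ⊕ F = True ✓
x_0 ⊕ x_2 ⊕ x_4 = F ⊕ T ⊕ T = False ✓
x_1 ⊕ x_2 ⊕ x_3 = T ⊕ T ⊕ F = False ✓
x_0 ⊕ x_2 = F ⊕ T = True ✓
x_1 ⊕ x_3 ⊕ x_4 = T ⊕ F ⊕ T = False ✓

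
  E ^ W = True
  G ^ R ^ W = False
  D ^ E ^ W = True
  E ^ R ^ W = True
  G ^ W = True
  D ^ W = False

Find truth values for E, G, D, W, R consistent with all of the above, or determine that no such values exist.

Adding constraints 1, 2, 4, 5 mod 2: every variable appears an even number of times on the left, so the left side is 0.
But the right sides sum to 1 (mod 2). 0 ≠ 1 — the system is inconsistent.

UNSATISFIABLE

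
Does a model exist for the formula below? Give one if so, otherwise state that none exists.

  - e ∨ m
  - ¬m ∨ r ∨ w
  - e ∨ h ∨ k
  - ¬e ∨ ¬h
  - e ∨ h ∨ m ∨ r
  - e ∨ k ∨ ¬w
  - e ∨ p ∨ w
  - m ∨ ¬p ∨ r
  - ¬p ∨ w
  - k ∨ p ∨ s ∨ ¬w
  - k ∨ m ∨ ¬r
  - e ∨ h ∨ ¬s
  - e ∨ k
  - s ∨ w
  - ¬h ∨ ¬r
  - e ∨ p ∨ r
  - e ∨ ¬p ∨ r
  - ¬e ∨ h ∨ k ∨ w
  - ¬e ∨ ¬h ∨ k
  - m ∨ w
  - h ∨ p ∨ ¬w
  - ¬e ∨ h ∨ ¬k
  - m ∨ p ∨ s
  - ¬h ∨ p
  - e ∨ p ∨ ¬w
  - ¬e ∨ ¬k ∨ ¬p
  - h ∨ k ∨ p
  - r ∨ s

s = False, k = True, r = True, w = True, h = False, e = False, m = True, p = True

Set s = False.
  then (s ∨ w) forces w = True.
  then (r ∨ s) forces r = True.
  then (¬h ∨ ¬r) forces h = False.
  then (h ∨ p ∨ ¬w) forces p = True.
Set k = True.
  then (¬e ∨ h ∨ ¬k) forces e = False.
  then (e ∨ m) forces m = True.
All clauses satisfied.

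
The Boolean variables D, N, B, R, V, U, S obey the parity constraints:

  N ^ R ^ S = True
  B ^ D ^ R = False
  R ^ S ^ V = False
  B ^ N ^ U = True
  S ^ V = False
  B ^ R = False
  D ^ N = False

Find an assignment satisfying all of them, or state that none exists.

D = False; N = False; B = False; R = False; V = True; U = True; S = True

N ^ R ^ S = F ^ F ^ T = True ✓
B ^ D ^ R = F ^ F ^ F = False ✓
R ^ S ^ V = F ^ T ^ T = False ✓
B ^ N ^ U = F ^ F ^ T = True ✓
S ^ V = T ^ T = False ✓
B ^ R = F ^ F = False ✓
D ^ N = F ^ F = False ✓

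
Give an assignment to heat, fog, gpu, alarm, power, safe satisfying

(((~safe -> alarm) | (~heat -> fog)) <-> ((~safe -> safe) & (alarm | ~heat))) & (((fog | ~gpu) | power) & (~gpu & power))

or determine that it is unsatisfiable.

heat = False; fog = True; gpu = False; alarm = False; power = True; safe = True

  ((~safe -> alarm) | (~heat -> fog)) <-> ((~safe -> safe) & (alarm | ~heat)) = True
    (~safe -> alarm) | (~heat -> fog) = True
      ~safe -> alarm = True
        ~safe = False
      ~heat -> fog = True
        ~heat = True
    (~safe -> safe) & (alarm | ~heat) = True
      ~safe -> safe = True
        ~safe = False
      alarm | ~heat = True
        ~heat = True
  ((fog | ~gpu) | power) & (~gpu & power) = True
    (fog | ~gpu) | power = True
      fog | ~gpu = True
        ~gpu = True
    ~gpu & power = True
      ~gpu = True
Both conjuncts True, so the formula holds.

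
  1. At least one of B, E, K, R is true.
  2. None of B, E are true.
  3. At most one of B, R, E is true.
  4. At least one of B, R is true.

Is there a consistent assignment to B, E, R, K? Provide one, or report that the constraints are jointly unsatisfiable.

B: False, E: False, R: True, K: False

  (1) {B, E, K, R}: 1 true — at least one ✓
  (2) {B, E}: 0 true — none ✓
  (3) {B, R, E}: 1 true — at most one ✓
  (4) {B, R}: 1 true — at least one ✓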